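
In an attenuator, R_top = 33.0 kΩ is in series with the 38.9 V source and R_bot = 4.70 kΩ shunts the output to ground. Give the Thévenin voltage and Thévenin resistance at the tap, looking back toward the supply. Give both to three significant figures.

V_th = 4.85 V, R_th = 4.11 kΩ

V_th is the open-circuit tap voltage: 38.9 × 4.70/(33.0 + 4.70) = 4.85 V.
With the supply zeroed, R_top and R_bot appear in parallel from the tap: R_th = R_top‖R_bot = (33.0 × 4.70)/37.70 = 4.11 kΩ.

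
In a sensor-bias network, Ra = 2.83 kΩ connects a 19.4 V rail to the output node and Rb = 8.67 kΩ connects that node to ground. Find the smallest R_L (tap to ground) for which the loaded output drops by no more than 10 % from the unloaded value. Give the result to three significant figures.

Output resistance R_th = Ra‖Rb = (2.83 × 8.67)/11.50 = 2.134 kΩ.
The fractional drop is R_th/(R_th + R_L); requiring this ≤ 0.100 gives R_L ≥ R_th(1/0.100 − 1) = 2.134 × 9.000 = 19.2 kΩ.

R_L(min) ≈ 19.2 kΩ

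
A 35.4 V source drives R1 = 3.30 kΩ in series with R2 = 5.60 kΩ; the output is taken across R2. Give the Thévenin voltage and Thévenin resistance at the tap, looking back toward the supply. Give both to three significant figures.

V_th is the open-circuit tap voltage: 35.4 × 5.60/(3.30 + 5.60) = 22.3 V.
With the supply zeroed, R1 and R2 appear in parallel from the tap: R_th = R1‖R2 = (3.30 × 5.60)/8.900 = 2.08 kΩ.

V_th = 22.3 V, R_th = 2.08 kΩ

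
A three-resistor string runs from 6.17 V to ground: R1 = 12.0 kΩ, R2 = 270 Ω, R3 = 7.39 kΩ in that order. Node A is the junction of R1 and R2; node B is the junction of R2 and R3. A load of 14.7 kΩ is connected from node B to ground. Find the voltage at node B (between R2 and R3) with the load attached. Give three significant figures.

At node B, R3 is in parallel with the load: R3‖R_L = 4918 Ω.
Below node A the resistance is R2 + (R3‖R_L) = 5188 Ω, so V_A = 6.17 × 5188/17190 = 1.862 V.
Then V_B = V_A × (R3‖R_L)/(R2 + R3‖R_L) = 1.862 × 4918/5188 = 1.77 V.

V ≈ 1.77 V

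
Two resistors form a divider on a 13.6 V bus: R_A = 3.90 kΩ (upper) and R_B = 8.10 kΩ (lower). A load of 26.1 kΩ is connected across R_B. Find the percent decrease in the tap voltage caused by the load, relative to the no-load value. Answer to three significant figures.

9.16 %

Unloaded V = 13.6 × 8.10/12.00 = 9.1800 V.
Loaded: R_B‖R_L = 6.182 kΩ, giving V = 13.6 × 6.182/10.08 = 8.3389 V.
Drop = (9.1800 − 8.3389) / 9.1800 = 9.16 %.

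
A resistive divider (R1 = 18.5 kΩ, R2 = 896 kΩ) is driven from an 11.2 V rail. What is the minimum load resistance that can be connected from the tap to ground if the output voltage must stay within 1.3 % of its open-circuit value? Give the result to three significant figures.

Output resistance R_th = R1‖R2 = (18.5 × 896)/914.5 = 18.13 kΩ.
The fractional drop is R_th/(R_th + R_L); requiring this ≤ 0.0130 gives R_L ≥ R_th(1/0.0130 − 1) = 18.13 × 75.92 = 1.38 MΩ.

R_L(min) ≈ 1.38 MΩ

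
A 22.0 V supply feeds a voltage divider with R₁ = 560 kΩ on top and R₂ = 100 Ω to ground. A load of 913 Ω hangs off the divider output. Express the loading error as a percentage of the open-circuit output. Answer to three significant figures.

9.87 %

The divider's output (Thévenin) resistance is R₁‖R₂ = 99.98 Ω.
Fractional drop under load = R_th/(R_th + R_L) = 99.98 / (99.98 + 913) = 0.09870.
So the output falls by 9.87 %.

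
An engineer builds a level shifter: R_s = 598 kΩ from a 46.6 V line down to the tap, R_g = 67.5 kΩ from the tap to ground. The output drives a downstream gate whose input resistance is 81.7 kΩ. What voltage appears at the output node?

The load sits in parallel with R_g: R_g‖R_L = (67.5 × 81.7) / (67.5 + 81.7) = 36.96 kΩ.
V_out = 46.6 × 36.96 / (598 + 36.96) = 46.6 × 36.96/635.0 = 2.71 V.

V_out ≈ 2.71 V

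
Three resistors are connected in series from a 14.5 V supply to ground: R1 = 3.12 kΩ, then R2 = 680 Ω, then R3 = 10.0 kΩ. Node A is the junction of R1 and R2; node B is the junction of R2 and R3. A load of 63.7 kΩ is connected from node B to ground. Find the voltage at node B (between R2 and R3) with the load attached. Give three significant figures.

V ≈ 10.1 V

At node B, R3 is in parallel with the load: R3‖R_L = 8643 Ω.
Below node A the resistance is R2 + (R3‖R_L) = 9323 Ω, so V_A = 14.5 × 9323/12440 = 10.86 V.
Then V_B = V_A × (R3‖R_L)/(R2 + R3‖R_L) = 10.86 × 8643/9323 = 10.1 V.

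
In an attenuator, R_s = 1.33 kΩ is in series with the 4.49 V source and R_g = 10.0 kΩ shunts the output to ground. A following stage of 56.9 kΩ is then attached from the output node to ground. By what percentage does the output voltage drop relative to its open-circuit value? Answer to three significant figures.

2.02 %

The divider's output (Thévenin) resistance is R_s‖R_g = 1.174 kΩ.
Fractional drop under load = R_th/(R_th + R_L) = 1.174 / (1.174 + 56.9) = 0.02021.
So the output falls by 2.02 %.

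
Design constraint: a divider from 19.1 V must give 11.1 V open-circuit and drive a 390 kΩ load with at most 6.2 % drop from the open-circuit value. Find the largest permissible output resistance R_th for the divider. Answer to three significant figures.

Loading drop = R_th/(R_th + R_L) ≤ 0.0620, so R_th ≤ R_L · ε/(1−ε) = 390 kΩ × 0.0620/0.9380 = 25.8 kΩ.
(Any R1, R2 with R2/(R1+R2) = 0.581 and R1‖R2 ≤ 25.8 kΩ will meet the spec.)

R_th ≤ 25.8 kΩ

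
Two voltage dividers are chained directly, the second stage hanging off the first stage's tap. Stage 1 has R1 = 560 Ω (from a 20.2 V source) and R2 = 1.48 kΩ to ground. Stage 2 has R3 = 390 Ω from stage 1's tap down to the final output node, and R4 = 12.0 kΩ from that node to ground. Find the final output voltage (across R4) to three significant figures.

V_out ≈ 13.7 V

Stage 2 presents R3+R4 = 12390 Ω as a load on stage 1's tap.
Stage 1's lower leg becomes R2‖(R3+R4) = 1322 Ω, so V_mid = 20.2 × 1322/1882 = 14.19 V.
Stage 2 is itself unloaded: V_out = V_mid × R4/(R3+R4) = 14.19 × 12000/12390 = 13.7 V.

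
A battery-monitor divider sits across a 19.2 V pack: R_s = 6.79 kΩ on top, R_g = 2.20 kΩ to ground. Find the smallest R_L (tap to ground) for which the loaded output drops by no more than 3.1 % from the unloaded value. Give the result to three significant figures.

Output resistance R_th = R_s‖R_g = (6.79 × 2.20)/8.990 = 1.662 kΩ.
The fractional drop is R_th/(R_th + R_L); requiring this ≤ 0.0310 gives R_L ≥ R_th(1/0.0310 − 1) = 1.662 × 31.26 = 51.9 kΩ.

R_L(min) ≈ 51.9 kΩ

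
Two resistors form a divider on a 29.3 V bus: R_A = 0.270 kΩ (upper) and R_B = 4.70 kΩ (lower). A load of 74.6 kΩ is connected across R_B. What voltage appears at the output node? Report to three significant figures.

V_out ≈ 27.6 V

The load sits in parallel with R_B: R_B‖R_L = (4700 × 74600) / (4700 + 74600) = 4421 Ω.
V_out = 29.3 × 4421 / (270 + 4421) = 29.3 × 4421/4691 = 27.6 V.
(Unloaded it would have been 27.7 V.)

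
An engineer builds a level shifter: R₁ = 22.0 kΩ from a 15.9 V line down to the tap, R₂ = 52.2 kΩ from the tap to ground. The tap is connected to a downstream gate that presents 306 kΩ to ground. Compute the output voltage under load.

The load sits in parallel with R₂: R₂‖R_L = (52.2 × 306) / (52.2 + 306) = 44.59 kΩ.
V_out = 15.9 × 44.59 / (22.0 + 44.59) = 15.9 × 44.59/66.59 = 10.6 V.

V_out ≈ 10.6 V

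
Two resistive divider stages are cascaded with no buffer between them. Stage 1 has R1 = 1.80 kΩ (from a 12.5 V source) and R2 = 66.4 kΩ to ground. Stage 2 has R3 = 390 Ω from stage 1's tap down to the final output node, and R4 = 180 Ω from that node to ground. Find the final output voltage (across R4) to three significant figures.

Stage 2 presents R3+R4 = 570.0 Ω as a load on stage 1's tap.
Stage 1's lower leg becomes R2‖(R3+R4) = 565.1 Ω, so V_mid = 12.5 × 565.1/2365 = 2.987 V.
Stage 2 is itself unloaded: V_out = V_mid × R4/(R3+R4) = 2.987 × 180/570.0 = 0.943 V.

V_out ≈ 0.943 V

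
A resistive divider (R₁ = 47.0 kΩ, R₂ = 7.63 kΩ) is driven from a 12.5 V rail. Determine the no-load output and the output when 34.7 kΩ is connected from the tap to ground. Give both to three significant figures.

Open-circuit: V = 12.5 × 7.63/(47.0 + 7.63) = 1.75 V.
With the load, R₂ becomes R₂‖R_L = 6.255 kΩ, so V = 12.5 × 6.255/53.25 = 1.47 V.

Unloaded: 1.75 V; loaded: 1.47 V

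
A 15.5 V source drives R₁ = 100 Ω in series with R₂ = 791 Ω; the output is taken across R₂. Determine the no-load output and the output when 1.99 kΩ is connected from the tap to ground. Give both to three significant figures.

Open-circuit: V = 15.5 × 791/(100 + 791) = 13.8 V.
With the load, R₂ becomes R₂‖R_L = 566.0 Ω, so V = 15.5 × 566.0/666.0 = 13.2 V.

Unloaded: 13.8 V; loaded: 13.2 V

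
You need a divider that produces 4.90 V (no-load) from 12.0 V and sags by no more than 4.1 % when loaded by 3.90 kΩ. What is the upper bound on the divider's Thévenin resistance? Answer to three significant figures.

R_th ≤ 167 Ω

Loading drop = R_th/(R_th + R_L) ≤ 0.0410, so R_th ≤ R_L · ε/(1−ε) = 3.90 kΩ × 0.0410/0.9590 = 167 Ω.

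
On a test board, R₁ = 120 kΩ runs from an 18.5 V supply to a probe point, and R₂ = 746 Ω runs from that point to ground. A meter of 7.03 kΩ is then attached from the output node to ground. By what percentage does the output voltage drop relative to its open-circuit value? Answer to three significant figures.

9.54 %

The divider's output (Thévenin) resistance is R₁‖R₂ = 741.4 Ω.
Fractional drop under load = R_th/(R_th + R_L) = 741.4 / (741.4 + 7030) = 0.09540.
So the output falls by 9.54 %.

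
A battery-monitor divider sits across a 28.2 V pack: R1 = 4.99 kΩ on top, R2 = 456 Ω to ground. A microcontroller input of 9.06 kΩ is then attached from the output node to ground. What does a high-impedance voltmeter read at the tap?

The load sits in parallel with R2: R2‖R_L = (456 × 9060) / (456 + 9060) = 434.1 Ω.
V_out = 28.2 × 434.1 / (4990 + 434.1) = 28.2 × 434.1/5424 = 2.26 V.
(Unloaded it would have been 2.36 V.)

V_out ≈ 2.26 V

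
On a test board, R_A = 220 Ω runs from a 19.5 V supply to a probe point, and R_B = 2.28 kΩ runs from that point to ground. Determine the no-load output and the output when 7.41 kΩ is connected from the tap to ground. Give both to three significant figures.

Unloaded: 17.8 V; loaded: 17.3 V

Open-circuit: V = 19.5 × 2280/(220 + 2280) = 17.8 V.
With the load, R_B becomes R_B‖R_L = 1744 Ω, so V = 19.5 × 1744/1964 = 17.3 V.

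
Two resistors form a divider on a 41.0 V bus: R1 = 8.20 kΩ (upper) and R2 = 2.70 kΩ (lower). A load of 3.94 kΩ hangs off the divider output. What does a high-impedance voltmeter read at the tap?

The load sits in parallel with R2: R2‖R_L = (2.70 × 3.94) / (2.70 + 3.94) = 1.602 kΩ.
V_out = 41.0 × 1.602 / (8.20 + 1.602) = 41.0 × 1.602/9.802 = 6.70 V.

V_out ≈ 6.70 V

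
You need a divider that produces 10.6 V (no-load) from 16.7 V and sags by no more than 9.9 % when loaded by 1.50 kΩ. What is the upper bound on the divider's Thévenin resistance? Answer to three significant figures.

R_th ≤ 165 Ω

Loading drop = R_th/(R_th + R_L) ≤ 0.0990, so R_th ≤ R_L · ε/(1−ε) = 1.50 kΩ × 0.0990/0.9010 = 165 Ω.
(Any R1, R2 with R2/(R1+R2) = 0.635 and R1‖R2 ≤ 165 Ω will meet the spec.)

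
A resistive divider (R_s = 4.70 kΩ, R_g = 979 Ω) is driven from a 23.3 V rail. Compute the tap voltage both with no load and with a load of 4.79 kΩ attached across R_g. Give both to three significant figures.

Unloaded: 4.02 V; loaded: 3.44 V

Open-circuit: V = 23.3 × 979/(4700 + 979) = 4.02 V.
With the load, R_g becomes R_g‖R_L = 812.9 Ω, so V = 23.3 × 812.9/5513 = 3.44 V.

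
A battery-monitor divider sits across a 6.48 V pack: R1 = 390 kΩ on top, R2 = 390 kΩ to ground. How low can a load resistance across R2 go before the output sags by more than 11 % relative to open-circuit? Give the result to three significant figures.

R_L(min) ≈ 1.58 MΩ

Output resistance R_th = R1‖R2 = (390 × 390)/780.0 = 195.0 kΩ.
The fractional drop is R_th/(R_th + R_L); requiring this ≤ 0.110 gives R_L ≥ R_th(1/0.110 − 1) = 195.0 × 8.091 = 1.58 MΩ.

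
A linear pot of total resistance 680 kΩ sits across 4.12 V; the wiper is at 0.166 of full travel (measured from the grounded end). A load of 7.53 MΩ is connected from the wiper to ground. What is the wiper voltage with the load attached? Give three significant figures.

V ≈ 0.675 V

The wiper splits the pot into (1−α)R = 567.1 kΩ above and αR = 112.9 kΩ below.
Lower section ‖ load = 111.2 kΩ.
V_wiper = 4.12 × 111.2/(567.1 + 111.2) = 0.675 V.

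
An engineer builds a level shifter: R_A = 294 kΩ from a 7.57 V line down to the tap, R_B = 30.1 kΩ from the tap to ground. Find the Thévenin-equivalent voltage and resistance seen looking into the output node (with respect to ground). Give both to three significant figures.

V_th is the open-circuit tap voltage: 7.57 × 30.1/(294 + 30.1) = 0.703 V.
With the supply zeroed, R_A and R_B appear in parallel from the tap: R_th = R_A‖R_B = (294 × 30.1)/324.1 = 27.3 kΩ.

V_th = 0.703 V, R_th = 27.3 kΩ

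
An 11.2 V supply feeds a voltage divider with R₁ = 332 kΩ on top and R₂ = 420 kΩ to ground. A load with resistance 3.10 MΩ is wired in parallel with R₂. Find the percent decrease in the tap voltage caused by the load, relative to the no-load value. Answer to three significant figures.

The divider's output (Thévenin) resistance is R₁‖R₂ = 185.4 kΩ.
Fractional drop under load = R_th/(R_th + R_L) = 185.4 / (185.4 + 3100) = 0.05644.
So the output falls by 5.64 %.

5.64 %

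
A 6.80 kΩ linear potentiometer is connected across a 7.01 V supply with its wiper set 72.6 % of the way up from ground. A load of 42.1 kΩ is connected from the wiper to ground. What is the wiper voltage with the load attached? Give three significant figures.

The wiper splits the pot into (1−α)R = 1.863 kΩ above and αR = 4.937 kΩ below.
Lower section ‖ load = 4.419 kΩ.
V_wiper = 7.01 × 4.419/(1.863 + 4.419) = 4.93 V.

V ≈ 4.93 V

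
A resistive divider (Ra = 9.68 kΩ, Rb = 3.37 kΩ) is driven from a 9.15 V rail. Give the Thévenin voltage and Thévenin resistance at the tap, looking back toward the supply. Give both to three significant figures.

V_th = 2.36 V, R_th = 2.50 kΩ

V_th is the open-circuit tap voltage: 9.15 × 3.37/(9.68 + 3.37) = 2.36 V.
With the supply zeroed, Ra and Rb appear in parallel from the tap: R_th = Ra‖Rb = (9.68 × 3.37)/13.05 = 2.50 kΩ.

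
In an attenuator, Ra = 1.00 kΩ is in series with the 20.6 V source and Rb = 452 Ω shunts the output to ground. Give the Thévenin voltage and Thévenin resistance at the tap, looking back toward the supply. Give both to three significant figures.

V_th is the open-circuit tap voltage: 20.6 × 452/(1000 + 452) = 6.41 V.
With the supply zeroed, Ra and Rb appear in parallel from the tap: R_th = Ra‖Rb = (1000 × 452)/1452 = 311 Ω.

V_th = 6.41 V, R_th = 311 Ω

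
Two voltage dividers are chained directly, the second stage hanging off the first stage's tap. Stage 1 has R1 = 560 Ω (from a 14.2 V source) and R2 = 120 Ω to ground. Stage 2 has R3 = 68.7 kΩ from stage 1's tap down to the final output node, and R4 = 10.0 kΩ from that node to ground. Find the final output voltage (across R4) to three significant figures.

V_out ≈ 0.318 V

Stage 2 presents R3+R4 = 78700 Ω as a load on stage 1's tap.
Stage 1's lower leg becomes R2‖(R3+R4) = 119.8 Ω, so V_mid = 14.2 × 119.8/679.8 = 2.503 V.
Stage 2 is itself unloaded: V_out = V_mid × R4/(R3+R4) = 2.503 × 10000/78700 = 0.318 V.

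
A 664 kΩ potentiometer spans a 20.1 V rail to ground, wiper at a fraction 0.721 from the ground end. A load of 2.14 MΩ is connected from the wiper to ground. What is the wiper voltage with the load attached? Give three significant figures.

The wiper splits the pot into (1−α)R = 185.3 kΩ above and αR = 478.7 kΩ below.
Lower section ‖ load = 391.2 kΩ.
V_wiper = 20.1 × 391.2/(185.3 + 391.2) = 13.6 V.

V ≈ 13.6 V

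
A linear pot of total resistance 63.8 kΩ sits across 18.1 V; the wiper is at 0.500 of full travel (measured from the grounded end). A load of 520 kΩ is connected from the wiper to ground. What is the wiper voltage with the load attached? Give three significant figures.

The wiper splits the pot into (1−α)R = 31.90 kΩ above and αR = 31.90 kΩ below.
Lower section ‖ load = 30.06 kΩ.
V_wiper = 18.1 × 30.06/(31.90 + 30.06) = 8.78 V.

V ≈ 8.78 V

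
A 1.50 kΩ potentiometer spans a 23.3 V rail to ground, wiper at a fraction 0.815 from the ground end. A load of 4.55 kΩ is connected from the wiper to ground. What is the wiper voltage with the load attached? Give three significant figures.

The wiper splits the pot into (1−α)R = 277.5 Ω above and αR = 1222 Ω below.
Lower section ‖ load = 963.6 Ω.
V_wiper = 23.3 × 963.6/(277.5 + 963.6) = 18.1 V.

V ≈ 18.1 V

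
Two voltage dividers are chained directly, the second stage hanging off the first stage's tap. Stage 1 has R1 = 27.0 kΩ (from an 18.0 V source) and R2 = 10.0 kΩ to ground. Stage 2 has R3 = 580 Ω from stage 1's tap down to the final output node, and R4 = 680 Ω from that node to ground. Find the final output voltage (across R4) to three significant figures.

Stage 2 presents R3+R4 = 1260 Ω as a load on stage 1's tap.
Stage 1's lower leg becomes R2‖(R3+R4) = 1119 Ω, so V_mid = 18.0 × 1119/28120 = 0.7163 V.
Stage 2 is itself unloaded: V_out = V_mid × R4/(R3+R4) = 0.7163 × 680/1260 = 0.387 V.

V_out ≈ 0.387 V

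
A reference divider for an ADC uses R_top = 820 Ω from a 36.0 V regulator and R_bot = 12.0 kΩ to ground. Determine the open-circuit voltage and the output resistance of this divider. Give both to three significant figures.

V_th = 33.7 V, R_th = 768 Ω

V_th is the open-circuit tap voltage: 36.0 × 12000/(820 + 12000) = 33.7 V.
With the supply zeroed, R_top and R_bot appear in parallel from the tap: R_th = R_top‖R_bot = (820 × 12000)/12820 = 768 Ω.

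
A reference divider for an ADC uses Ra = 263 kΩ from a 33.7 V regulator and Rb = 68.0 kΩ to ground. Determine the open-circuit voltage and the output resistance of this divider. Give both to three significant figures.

V_th = 6.92 V, R_th = 54.0 kΩ

V_th is the open-circuit tap voltage: 33.7 × 68.0/(263 + 68.0) = 6.92 V.
With the supply zeroed, Ra and Rb appear in parallel from the tap: R_th = Ra‖Rb = (263 × 68.0)/331.0 = 54.0 kΩ.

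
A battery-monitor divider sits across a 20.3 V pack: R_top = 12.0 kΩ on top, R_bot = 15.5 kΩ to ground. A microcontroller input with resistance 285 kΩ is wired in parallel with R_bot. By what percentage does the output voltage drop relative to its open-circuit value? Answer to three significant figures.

The divider's output (Thévenin) resistance is R_top‖R_bot = 6.764 kΩ.
Fractional drop under load = R_th/(R_th + R_L) = 6.764 / (6.764 + 285) = 0.02318.
So the output falls by 2.32 %.

2.32 %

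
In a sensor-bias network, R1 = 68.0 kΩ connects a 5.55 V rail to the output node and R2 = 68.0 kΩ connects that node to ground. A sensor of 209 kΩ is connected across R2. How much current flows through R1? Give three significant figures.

I ≈ 0.0465 mA

R2‖R_L = 51.31 kΩ, so the source sees R1 + R2‖R_L = 119.3 kΩ.
I = 5.55 V / 119.3 kΩ = 0.0465 mA.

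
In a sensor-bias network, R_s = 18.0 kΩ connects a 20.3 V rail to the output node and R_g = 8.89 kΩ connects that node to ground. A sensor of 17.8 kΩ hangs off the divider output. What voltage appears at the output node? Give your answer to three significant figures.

V_out ≈ 5.03 V

The load sits in parallel with R_g: R_g‖R_L = (8.89 × 17.8) / (8.89 + 17.8) = 5.929 kΩ.
V_out = 20.3 × 5.929 / (18.0 + 5.929) = 20.3 × 5.929/23.93 = 5.03 V.
(Unloaded it would have been 6.71 V.)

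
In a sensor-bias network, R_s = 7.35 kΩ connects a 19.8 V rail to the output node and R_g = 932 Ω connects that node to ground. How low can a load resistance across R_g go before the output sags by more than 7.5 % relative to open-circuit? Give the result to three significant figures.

Output resistance R_th = R_s‖R_g = (7350 × 932)/8282 = 827.1 Ω.
The fractional drop is R_th/(R_th + R_L); requiring this ≤ 0.0750 gives R_L ≥ R_th(1/0.0750 − 1) = 827.1 × 12.33 = 10.2 kΩ.

R_L(min) ≈ 10.2 kΩ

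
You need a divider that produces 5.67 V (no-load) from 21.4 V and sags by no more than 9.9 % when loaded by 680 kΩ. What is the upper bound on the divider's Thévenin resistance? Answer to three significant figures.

R_th ≤ 74.7 kΩ

Loading drop = R_th/(R_th + R_L) ≤ 0.0990, so R_th ≤ R_L · ε/(1−ε) = 680 kΩ × 0.0990/0.9010 = 74.7 kΩ.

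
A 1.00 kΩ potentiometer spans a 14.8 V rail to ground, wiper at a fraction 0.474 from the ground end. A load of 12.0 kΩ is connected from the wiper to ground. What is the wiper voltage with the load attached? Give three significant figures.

V ≈ 6.87 V

The wiper splits the pot into (1−α)R = 526.0 Ω above and αR = 474.0 Ω below.
Lower section ‖ load = 456.0 Ω.
V_wiper = 14.8 × 456.0/(526.0 + 456.0) = 6.87 V.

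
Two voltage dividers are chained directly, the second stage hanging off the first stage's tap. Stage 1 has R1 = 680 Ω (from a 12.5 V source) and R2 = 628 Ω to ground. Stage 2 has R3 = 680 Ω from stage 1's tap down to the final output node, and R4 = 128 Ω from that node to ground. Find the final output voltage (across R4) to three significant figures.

Stage 2 presents R3+R4 = 808.0 Ω as a load on stage 1's tap.
Stage 1's lower leg becomes R2‖(R3+R4) = 353.4 Ω, so V_mid = 12.5 × 353.4/1033 = 4.274 V.
Stage 2 is itself unloaded: V_out = V_mid × R4/(R3+R4) = 4.274 × 128/808.0 = 0.677 V.

V_out ≈ 0.677 V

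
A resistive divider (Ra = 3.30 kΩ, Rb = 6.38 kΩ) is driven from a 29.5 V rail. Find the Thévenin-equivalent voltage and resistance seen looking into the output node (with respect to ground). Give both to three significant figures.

V_th is the open-circuit tap voltage: 29.5 × 6.38/(3.30 + 6.38) = 19.4 V.
With the supply zeroed, Ra and Rb appear in parallel from the tap: R_th = Ra‖Rb = (3.30 × 6.38)/9.680 = 2.17 kΩ.

V_th = 19.4 V, R_th = 2.17 kΩ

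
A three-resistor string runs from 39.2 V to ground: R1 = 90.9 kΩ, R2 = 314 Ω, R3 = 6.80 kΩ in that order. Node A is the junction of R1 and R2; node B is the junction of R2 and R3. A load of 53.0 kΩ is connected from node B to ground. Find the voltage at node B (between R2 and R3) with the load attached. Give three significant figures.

V ≈ 2.43 V

At node B, R3 is in parallel with the load: R3‖R_L = 6027 Ω.
Below node A the resistance is R2 + (R3‖R_L) = 6341 Ω, so V_A = 39.2 × 6341/97240 = 2.556 V.
Then V_B = V_A × (R3‖R_L)/(R2 + R3‖R_L) = 2.556 × 6027/6341 = 2.43 V.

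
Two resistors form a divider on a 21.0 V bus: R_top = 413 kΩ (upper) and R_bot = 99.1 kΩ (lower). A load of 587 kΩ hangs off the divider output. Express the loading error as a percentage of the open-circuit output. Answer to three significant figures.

Unloaded V = 21.0 × 99.1/512.1 = 4.0639 V.
Loaded: R_bot‖R_L = 84.79 kΩ, giving V = 21.0 × 84.79/497.8 = 3.5769 V.
Drop = (4.0639 − 3.5769) / 4.0639 = 12.0 %.

12.0 %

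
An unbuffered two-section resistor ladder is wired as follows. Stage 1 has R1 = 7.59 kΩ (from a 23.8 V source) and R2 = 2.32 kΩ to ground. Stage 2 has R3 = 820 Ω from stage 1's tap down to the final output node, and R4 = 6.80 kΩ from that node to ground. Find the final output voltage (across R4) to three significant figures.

V_out ≈ 4.03 V

Stage 2 presents R3+R4 = 7620 Ω as a load on stage 1's tap.
Stage 1's lower leg becomes R2‖(R3+R4) = 1779 Ω, so V_mid = 23.8 × 1779/9369 = 4.518 V.
Stage 2 is itself unloaded: V_out = V_mid × R4/(R3+R4) = 4.518 × 6800/7620 = 4.03 V.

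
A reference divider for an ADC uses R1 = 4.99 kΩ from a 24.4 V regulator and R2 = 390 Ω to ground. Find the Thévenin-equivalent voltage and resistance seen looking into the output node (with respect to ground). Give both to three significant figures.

V_th is the open-circuit tap voltage: 24.4 × 390/(4990 + 390) = 1.77 V.
With the supply zeroed, R1 and R2 appear in parallel from the tap: R_th = R1‖R2 = (4990 × 390)/5380 = 362 Ω.

V_th = 1.77 V, R_th = 362 Ω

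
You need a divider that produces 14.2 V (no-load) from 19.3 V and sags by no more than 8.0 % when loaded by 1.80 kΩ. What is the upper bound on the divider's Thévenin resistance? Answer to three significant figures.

Loading drop = R_th/(R_th + R_L) ≤ 0.0800, so R_th ≤ R_L · ε/(1−ε) = 1.80 kΩ × 0.0800/0.9200 = 157 Ω.

R_th ≤ 157 Ω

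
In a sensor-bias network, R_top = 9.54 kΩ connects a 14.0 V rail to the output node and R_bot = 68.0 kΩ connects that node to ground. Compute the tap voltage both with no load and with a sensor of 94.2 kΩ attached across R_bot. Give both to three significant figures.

Unloaded: 12.3 V; loaded: 11.3 V

Open-circuit: V = 14.0 × 68.0/(9.54 + 68.0) = 12.3 V.
With the load, R_bot becomes R_bot‖R_L = 39.49 kΩ, so V = 14.0 × 39.49/49.03 = 11.3 V.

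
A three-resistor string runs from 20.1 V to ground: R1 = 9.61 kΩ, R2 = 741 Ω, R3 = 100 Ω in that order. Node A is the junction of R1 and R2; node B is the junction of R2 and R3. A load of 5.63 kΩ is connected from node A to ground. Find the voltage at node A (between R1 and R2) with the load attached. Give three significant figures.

Below node A the series string R2+R3 = 841.0 Ω sits in parallel with the 5630 Ω load: 731.7 Ω.
V_A = 20.1 × 731.7/(9610 + 731.7) = 1.42 V.

V ≈ 1.42 V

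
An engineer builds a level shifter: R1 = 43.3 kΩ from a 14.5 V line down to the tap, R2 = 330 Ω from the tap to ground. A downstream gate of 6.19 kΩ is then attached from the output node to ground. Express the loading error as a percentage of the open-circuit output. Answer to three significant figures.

5.02 %

The divider's output (Thévenin) resistance is R1‖R2 = 327.5 Ω.
Fractional drop under load = R_th/(R_th + R_L) = 327.5 / (327.5 + 6190) = 0.05025.
So the output falls by 5.02 %.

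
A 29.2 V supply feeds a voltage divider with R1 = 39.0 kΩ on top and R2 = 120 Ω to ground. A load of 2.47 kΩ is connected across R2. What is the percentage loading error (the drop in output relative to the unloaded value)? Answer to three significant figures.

4.62 %

The divider's output (Thévenin) resistance is R1‖R2 = 119.6 Ω.
Fractional drop under load = R_th/(R_th + R_L) = 119.6 / (119.6 + 2470) = 0.04620.
So the output falls by 4.62 %.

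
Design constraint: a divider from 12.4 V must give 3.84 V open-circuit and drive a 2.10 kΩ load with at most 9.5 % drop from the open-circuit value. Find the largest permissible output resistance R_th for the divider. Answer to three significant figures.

R_th ≤ 220 Ω

Loading drop = R_th/(R_th + R_L) ≤ 0.0950, so R_th ≤ R_L · ε/(1−ε) = 2.10 kΩ × 0.0950/0.9050 = 220 Ω.
(Any R1, R2 with R2/(R1+R2) = 0.310 and R1‖R2 ≤ 220 Ω will meet the spec.)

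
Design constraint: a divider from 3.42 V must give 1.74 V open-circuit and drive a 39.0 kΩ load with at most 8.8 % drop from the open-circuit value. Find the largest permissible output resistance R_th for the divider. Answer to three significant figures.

Loading drop = R_th/(R_th + R_L) ≤ 0.0880, so R_th ≤ R_L · ε/(1−ε) = 39.0 kΩ × 0.0880/0.9120 = 3.76 kΩ.

R_th ≤ 3.76 kΩ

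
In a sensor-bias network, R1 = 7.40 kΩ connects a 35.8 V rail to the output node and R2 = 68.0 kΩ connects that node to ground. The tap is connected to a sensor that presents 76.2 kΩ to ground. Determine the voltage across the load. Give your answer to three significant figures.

The load sits in parallel with R2: R2‖R_L = (68.0 × 76.2) / (68.0 + 76.2) = 35.93 kΩ.
V_out = 35.8 × 35.93 / (7.40 + 35.93) = 35.8 × 35.93/43.33 = 29.7 V.

V_out ≈ 29.7 V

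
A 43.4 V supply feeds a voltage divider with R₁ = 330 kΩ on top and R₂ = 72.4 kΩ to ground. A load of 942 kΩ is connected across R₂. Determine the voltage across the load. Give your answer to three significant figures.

The load sits in parallel with R₂: R₂‖R_L = (72.4 × 942) / (72.4 + 942) = 67.23 kΩ.
V_out = 43.4 × 67.23 / (330 + 67.23) = 43.4 × 67.23/397.2 = 7.35 V.

V_out ≈ 7.35 V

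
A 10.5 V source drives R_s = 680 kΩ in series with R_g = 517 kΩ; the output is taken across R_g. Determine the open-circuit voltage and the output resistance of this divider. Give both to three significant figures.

V_th is the open-circuit tap voltage: 10.5 × 517/(680 + 517) = 4.54 V.
With the supply zeroed, R_s and R_g appear in parallel from the tap: R_th = R_s‖R_g = (680 × 517)/1197 = 294 kΩ.

V_th = 4.54 V, R_th = 294 kΩ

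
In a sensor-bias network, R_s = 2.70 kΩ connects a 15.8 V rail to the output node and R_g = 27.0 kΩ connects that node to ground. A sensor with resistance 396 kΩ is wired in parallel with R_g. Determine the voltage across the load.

The load sits in parallel with R_g: R_g‖R_L = (27.0 × 396) / (27.0 + 396) = 25.28 kΩ.
V_out = 15.8 × 25.28 / (2.70 + 25.28) = 15.8 × 25.28/27.98 = 14.3 V.

V_out ≈ 14.3 V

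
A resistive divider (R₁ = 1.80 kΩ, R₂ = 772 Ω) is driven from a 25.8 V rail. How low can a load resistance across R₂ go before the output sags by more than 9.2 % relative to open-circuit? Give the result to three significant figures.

R_L(min) ≈ 5.33 kΩ

Output resistance R_th = R₁‖R₂ = (1800 × 772)/2572 = 540.3 Ω.
The fractional drop is R_th/(R_th + R_L); requiring this ≤ 0.0920 gives R_L ≥ R_th(1/0.0920 − 1) = 540.3 × 9.870 = 5.33 kΩ.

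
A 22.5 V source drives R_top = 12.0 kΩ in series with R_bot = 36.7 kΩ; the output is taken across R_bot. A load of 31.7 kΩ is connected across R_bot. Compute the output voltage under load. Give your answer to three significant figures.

V_out ≈ 13.2 V

The load sits in parallel with R_bot: R_bot‖R_L = (36.7 × 31.7) / (36.7 + 31.7) = 17.01 kΩ.
V_out = 22.5 × 17.01 / (12.0 + 17.01) = 22.5 × 17.01/29.01 = 13.2 V.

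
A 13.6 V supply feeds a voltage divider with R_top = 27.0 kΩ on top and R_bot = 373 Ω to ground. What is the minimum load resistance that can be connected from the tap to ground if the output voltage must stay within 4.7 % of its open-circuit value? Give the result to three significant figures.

Output resistance R_th = R_top‖R_bot = (27000 × 373)/27370 = 367.9 Ω.
The fractional drop is R_th/(R_th + R_L); requiring this ≤ 0.0470 gives R_L ≥ R_th(1/0.0470 − 1) = 367.9 × 20.28 = 7.46 kΩ.

R_L(min) ≈ 7.46 kΩ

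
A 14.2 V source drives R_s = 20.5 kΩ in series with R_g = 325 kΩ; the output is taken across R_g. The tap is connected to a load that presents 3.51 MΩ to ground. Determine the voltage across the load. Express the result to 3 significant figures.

V_out ≈ 13.3 V

The load sits in parallel with R_g: R_g‖R_L = (325 × 3510) / (325 + 3510) = 297.5 kΩ.
V_out = 14.2 × 297.5 / (20.5 + 297.5) = 14.2 × 297.5/318.0 = 13.3 V.
(Unloaded it would have been 13.4 V.)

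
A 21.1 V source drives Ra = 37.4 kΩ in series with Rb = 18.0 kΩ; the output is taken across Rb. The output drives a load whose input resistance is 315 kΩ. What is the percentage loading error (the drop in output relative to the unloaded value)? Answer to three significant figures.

3.71 %

The divider's output (Thévenin) resistance is Ra‖Rb = 12.15 kΩ.
Fractional drop under load = R_th/(R_th + R_L) = 12.15 / (12.15 + 315) = 0.03714.
So the output falls by 3.71 %.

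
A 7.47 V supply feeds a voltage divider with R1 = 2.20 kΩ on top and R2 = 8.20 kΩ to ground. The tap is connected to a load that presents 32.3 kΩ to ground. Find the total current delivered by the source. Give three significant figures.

R2‖R_L = 6.540 kΩ, so the source sees R1 + R2‖R_L = 8.740 kΩ.
I = 7.47 V / 8.740 kΩ = 0.855 mA.

I ≈ 0.855 mA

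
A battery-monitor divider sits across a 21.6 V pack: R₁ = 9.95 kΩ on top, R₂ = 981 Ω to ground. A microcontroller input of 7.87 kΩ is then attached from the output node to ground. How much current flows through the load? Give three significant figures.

R₂‖R_L = 872.3 Ω; V_out = 21.6 × 872.3/10820 = 1.741 V.
I_L = V_out / R_L = 1.741 / 7.87 kΩ = 0.221 mA.

I_L ≈ 0.221 mA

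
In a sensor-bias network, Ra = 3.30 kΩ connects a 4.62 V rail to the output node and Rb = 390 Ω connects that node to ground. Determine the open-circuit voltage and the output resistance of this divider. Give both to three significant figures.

V_th is the open-circuit tap voltage: 4.62 × 390/(3300 + 390) = 0.488 V.
With the supply zeroed, Ra and Rb appear in parallel from the tap: R_th = Ra‖Rb = (3300 × 390)/3690 = 349 Ω.

V_th = 0.488 V, R_th = 349 Ω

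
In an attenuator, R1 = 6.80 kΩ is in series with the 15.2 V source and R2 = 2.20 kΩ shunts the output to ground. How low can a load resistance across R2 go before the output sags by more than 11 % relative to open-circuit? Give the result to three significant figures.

Output resistance R_th = R1‖R2 = (6.80 × 2.20)/9.000 = 1.662 kΩ.
The fractional drop is R_th/(R_th + R_L); requiring this ≤ 0.110 gives R_L ≥ R_th(1/0.110 − 1) = 1.662 × 8.091 = 13.4 kΩ.

R_L(min) ≈ 13.4 kΩ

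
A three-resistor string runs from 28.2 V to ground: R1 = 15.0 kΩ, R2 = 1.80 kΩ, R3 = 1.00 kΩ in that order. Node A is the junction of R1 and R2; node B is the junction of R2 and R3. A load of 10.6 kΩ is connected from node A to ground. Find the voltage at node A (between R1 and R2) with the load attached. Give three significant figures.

Below node A the series string R2+R3 = 2.800 kΩ sits in parallel with the 10.6 kΩ load: 2.215 kΩ.
V_A = 28.2 × 2.215/(15.0 + 2.215) = 3.63 V.

V ≈ 3.63 V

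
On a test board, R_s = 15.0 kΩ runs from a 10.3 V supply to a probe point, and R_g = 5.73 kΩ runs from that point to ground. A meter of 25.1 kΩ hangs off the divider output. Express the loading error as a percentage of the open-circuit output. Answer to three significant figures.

The divider's output (Thévenin) resistance is R_s‖R_g = 4.146 kΩ.
Fractional drop under load = R_th/(R_th + R_L) = 4.146 / (4.146 + 25.1) = 0.1418.
So the output falls by 14.2 %.

14.2 %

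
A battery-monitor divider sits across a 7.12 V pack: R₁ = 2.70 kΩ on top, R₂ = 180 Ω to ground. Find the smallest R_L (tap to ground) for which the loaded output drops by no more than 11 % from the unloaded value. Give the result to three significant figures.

R_L(min) ≈ 1.37 kΩ

Output resistance R_th = R₁‖R₂ = (2700 × 180)/2880 = 168.8 Ω.
The fractional drop is R_th/(R_th + R_L); requiring this ≤ 0.110 gives R_L ≥ R_th(1/0.110 − 1) = 168.8 × 8.091 = 1.37 kΩ.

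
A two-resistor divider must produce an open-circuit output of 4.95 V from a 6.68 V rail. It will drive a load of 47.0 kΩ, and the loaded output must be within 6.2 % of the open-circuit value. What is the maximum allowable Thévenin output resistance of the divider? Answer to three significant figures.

Loading drop = R_th/(R_th + R_L) ≤ 0.0620, so R_th ≤ R_L · ε/(1−ε) = 47.0 kΩ × 0.0620/0.9380 = 3.11 kΩ.

R_th ≤ 3.11 kΩ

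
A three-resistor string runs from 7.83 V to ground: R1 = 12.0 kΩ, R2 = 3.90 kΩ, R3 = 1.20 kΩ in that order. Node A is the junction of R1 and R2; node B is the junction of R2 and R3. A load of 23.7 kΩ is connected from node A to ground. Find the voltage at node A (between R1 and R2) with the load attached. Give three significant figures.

Below node A the series string R2+R3 = 5.100 kΩ sits in parallel with the 23.7 kΩ load: 4.197 kΩ.
V_A = 7.83 × 4.197/(12.0 + 4.197) = 2.03 V.

V ≈ 2.03 V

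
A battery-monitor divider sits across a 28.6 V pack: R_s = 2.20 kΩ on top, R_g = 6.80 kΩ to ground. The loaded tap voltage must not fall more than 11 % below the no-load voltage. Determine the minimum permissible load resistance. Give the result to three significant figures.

R_L(min) ≈ 13.4 kΩ

Output resistance R_th = R_s‖R_g = (2.20 × 6.80)/9.000 = 1.662 kΩ.
The fractional drop is R_th/(R_th + R_L); requiring this ≤ 0.110 gives R_L ≥ R_th(1/0.110 − 1) = 1.662 × 8.091 = 13.4 kΩ.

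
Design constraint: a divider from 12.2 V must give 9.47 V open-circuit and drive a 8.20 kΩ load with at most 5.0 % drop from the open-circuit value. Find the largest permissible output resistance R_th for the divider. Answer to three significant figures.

R_th ≤ 432 Ω

Loading drop = R_th/(R_th + R_L) ≤ 0.0500, so R_th ≤ R_L · ε/(1−ε) = 8.20 kΩ × 0.0500/0.9500 = 432 Ω.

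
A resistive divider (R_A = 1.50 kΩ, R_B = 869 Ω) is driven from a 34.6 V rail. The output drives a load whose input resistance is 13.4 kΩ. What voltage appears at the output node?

The load sits in parallel with R_B: R_B‖R_L = (869 × 13400) / (869 + 13400) = 816.1 Ω.
V_out = 34.6 × 816.1 / (1500 + 816.1) = 34.6 × 816.1/2316 = 12.2 V.

V_out ≈ 12.2 V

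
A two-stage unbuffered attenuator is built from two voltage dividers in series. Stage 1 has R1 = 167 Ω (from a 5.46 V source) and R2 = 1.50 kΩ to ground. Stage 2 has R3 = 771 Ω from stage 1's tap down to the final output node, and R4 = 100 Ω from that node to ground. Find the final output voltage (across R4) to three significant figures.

Stage 2 presents R3+R4 = 871.0 Ω as a load on stage 1's tap.
Stage 1's lower leg becomes R2‖(R3+R4) = 551.0 Ω, so V_mid = 5.46 × 551.0/718.0 = 4.190 V.
Stage 2 is itself unloaded: V_out = V_mid × R4/(R3+R4) = 4.190 × 100/871.0 = 0.481 V.

V_out ≈ 0.481 V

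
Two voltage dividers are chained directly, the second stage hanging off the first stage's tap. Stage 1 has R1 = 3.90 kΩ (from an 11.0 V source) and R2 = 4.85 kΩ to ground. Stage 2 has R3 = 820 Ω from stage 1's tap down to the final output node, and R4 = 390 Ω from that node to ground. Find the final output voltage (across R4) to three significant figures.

V_out ≈ 0.705 V

Stage 2 presents R3+R4 = 1210 Ω as a load on stage 1's tap.
Stage 1's lower leg becomes R2‖(R3+R4) = 968.4 Ω, so V_mid = 11.0 × 968.4/4868 = 2.188 V.
Stage 2 is itself unloaded: V_out = V_mid × R4/(R3+R4) = 2.188 × 390/1210 = 0.705 V.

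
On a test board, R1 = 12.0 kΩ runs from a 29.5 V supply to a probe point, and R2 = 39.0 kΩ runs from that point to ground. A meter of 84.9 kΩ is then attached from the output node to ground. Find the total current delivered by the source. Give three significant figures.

I ≈ 0.762 mA

R2‖R_L = 26.72 kΩ, so the source sees R1 + R2‖R_L = 38.72 kΩ.
I = 29.5 V / 38.72 kΩ = 0.762 mA.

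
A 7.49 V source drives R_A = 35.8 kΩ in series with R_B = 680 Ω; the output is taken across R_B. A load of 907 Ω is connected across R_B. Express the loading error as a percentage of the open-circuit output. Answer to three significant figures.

The divider's output (Thévenin) resistance is R_A‖R_B = 667.3 Ω.
Fractional drop under load = R_th/(R_th + R_L) = 667.3 / (667.3 + 907) = 0.4239.
So the output falls by 42.4 %.

42.4 %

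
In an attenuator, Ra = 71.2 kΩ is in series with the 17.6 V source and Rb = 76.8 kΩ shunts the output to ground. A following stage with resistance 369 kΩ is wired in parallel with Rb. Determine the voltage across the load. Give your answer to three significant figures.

V_out ≈ 8.30 V

The load sits in parallel with Rb: Rb‖R_L = (76.8 × 369) / (76.8 + 369) = 63.57 kΩ.
V_out = 17.6 × 63.57 / (71.2 + 63.57) = 17.6 × 63.57/134.8 = 8.30 V.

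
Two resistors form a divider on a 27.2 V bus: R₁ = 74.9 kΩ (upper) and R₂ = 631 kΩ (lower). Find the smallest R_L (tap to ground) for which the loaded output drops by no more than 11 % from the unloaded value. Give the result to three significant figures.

R_L(min) ≈ 542 kΩ

Output resistance R_th = R₁‖R₂ = (74.9 × 631)/705.9 = 66.95 kΩ.
The fractional drop is R_th/(R_th + R_L); requiring this ≤ 0.110 gives R_L ≥ R_th(1/0.110 − 1) = 66.95 × 8.091 = 542 kΩ.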